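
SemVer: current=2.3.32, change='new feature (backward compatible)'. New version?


Current: 2.3.32
Change category: 'new feature (backward compatible)' → minor bump
SemVer rule: minor bump → increment MINOR, reset PATCH to 0 (MAJOR unchanged)
New: 2.4.0

2.4.0


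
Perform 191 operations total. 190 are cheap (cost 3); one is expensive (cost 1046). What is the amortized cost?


Formula: Amortized cost = Total cost / Operations
Total cost = (190 * 3) + (1 * 1046)
Total cost = 570 + 1046 = 1616
Amortized = 1616 / 191 = 8.4607

8.4607


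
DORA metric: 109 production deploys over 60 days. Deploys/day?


Formula: deployments per day = releases / days
= 109 / 60
= 1.817 deploys/day
(equivalently, 12.72 deploys/week)

1.817 deploys/day


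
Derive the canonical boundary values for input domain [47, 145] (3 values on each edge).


Range: [47, 145]
Boundaries: just below min, min, min+1, max-1, max, just above max
Values: [46, 47, 48, 144, 145, 146]

[46, 47, 48, 144, 145, 146]


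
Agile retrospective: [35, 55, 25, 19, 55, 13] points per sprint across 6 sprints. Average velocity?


Formula: Avg velocity = Total points / Number of sprints
Points: [35, 55, 25, 19, 55, 13]
Sum = 35 + 55 + 25 + 19 + 55 + 13 = 202
Avg velocity = 202 / 6 = 33.67 points/sprint

33.67 points/sprint


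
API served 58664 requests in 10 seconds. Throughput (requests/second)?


Formula: throughput = requests / seconds
throughput = 58664 / 10
throughput = 5866.4 requests/second

5866.4 requests/second


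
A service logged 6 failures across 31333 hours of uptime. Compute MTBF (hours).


Formula: MTBF = Total operating time / Number of failures
MTBF = 31333 / 6
MTBF = 5222.17 hours

5222.17 hours


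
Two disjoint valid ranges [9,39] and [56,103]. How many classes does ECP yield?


Valid ranges: [9,39] and [56,103]
Class 1: x < 9 — invalid
Class 2: 9 ≤ x ≤ 39 — valid
Class 3: 39 < x < 56 — invalid (gap between ranges)
Class 4: 56 ≤ x ≤ 103 — valid
Class 5: x > 103 — invalid
Total equivalence classes: 5

5 equivalence classes


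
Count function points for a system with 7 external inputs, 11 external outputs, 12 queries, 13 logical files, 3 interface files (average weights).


UFP = EI*4 + EO*5 + EQ*4 + ILF*10 + EIF*7
UFP = 7*4 + 11*5 + 12*4 + 13*10 + 3*7
UFP = 28 + 55 + 48 + 130 + 21
UFP = 282

282


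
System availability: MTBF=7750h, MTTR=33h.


Availability = MTBF / (MTBF + MTTR)
Availability = 7750 / (7750 + 33)
Availability = 7750 / 7783
Availability = 99.576%

99.576%


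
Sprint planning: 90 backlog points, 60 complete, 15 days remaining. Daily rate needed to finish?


Formula: Required rate = Remaining points / Days left
Remaining = 90 - 60 = 30 points
Required rate = 30 / 15 = 2.0 points/day

2.0 points/day


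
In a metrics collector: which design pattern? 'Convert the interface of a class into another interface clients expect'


This matches the Adapter pattern

Adapter


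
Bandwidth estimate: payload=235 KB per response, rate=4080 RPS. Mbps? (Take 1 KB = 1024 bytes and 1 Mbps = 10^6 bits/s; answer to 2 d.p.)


Formula: Mbps = payload_bytes * RPS * 8 / 1e6
Payload per request = 235 KB = 235 * 1024 = 240640 bytes
Total bytes/sec = 240640 * 4080 = 981811200
Total bits/sec = 981811200 * 8 = 7854489600
Mbps = 7854489600 / 1e6 = 7854.49

7854.49 Mbps


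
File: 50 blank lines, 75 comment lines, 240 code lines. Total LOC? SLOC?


Total LOC = blank + comment + code
Total LOC = 50 + 75 + 240 = 365
SLOC (source only) = code = 240

Total LOC: 365, SLOC: 240


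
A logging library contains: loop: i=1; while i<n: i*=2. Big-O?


Reasoning: i doubles each step so iterations are log2(n)
Complexity: O(log n)

O(log n)


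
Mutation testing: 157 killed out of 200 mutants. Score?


Mutation score = killed / total * 100
Mutation score = 157 / 200 * 100
Mutation score = 78.5%

78.5%


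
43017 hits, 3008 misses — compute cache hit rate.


Formula: hit rate = hits / (hits + misses) * 100
hit rate = 43017 / (43017 + 3008) * 100
hit rate = 43017 / 46025 * 100
hit rate = 93.46%

93.46%


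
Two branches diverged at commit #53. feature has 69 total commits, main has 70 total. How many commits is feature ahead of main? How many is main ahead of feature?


Common ancestor: commit #53
feature commits after divergence: 69 - 53 = 16
main commits after divergence: 70 - 53 = 17
feature is 16 commits ahead of main
main is 17 commits ahead of feature

feature ahead: 16, main ahead: 17


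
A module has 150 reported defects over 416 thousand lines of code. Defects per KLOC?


Defect density = defects / KLOC
Defect density = 150 / 416
Defect density = 0.361 defects/KLOC

0.361 defects/KLOC


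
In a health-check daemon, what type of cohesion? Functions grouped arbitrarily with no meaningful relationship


Reasoning: Worst: random grouping
Type: Coincidental cohesion

Coincidental cohesion


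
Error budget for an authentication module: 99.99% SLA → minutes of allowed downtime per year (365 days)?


Formula: allowed downtime = period * (100 - SLA) / 100
Period (year (365 days)) = 525600 minutes
Unavailability fraction = (100 - 99.99) / 100
Allowed downtime = 525600 * (100 - 99.99) / 100
Allowed downtime = 52.56 minutes

52.56 minutes


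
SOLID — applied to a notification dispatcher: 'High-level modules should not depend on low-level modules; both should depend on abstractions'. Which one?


This describes the Dependency Inversion Principle (DIP)

Dependency Inversion Principle (DIP)


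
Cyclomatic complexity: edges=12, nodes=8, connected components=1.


Formula: V(G) = E - N + 2P
V(G) = 12 - 8 + 2*1
V(G) = 4 + 2
V(G) = 6

6


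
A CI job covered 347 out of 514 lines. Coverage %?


Coverage = covered / total * 100
Coverage = 347 / 514 * 100
Coverage = 67.51%

67.51%


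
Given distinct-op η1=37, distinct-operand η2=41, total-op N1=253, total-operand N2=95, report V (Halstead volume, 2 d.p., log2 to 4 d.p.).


Formula: V = N * log2(η), where N = N1 + N2 and η = η1 + η2
η = 37 + 41 = 78
N = 253 + 95 = 348
log2(78) ≈ 6.2854
V = 348 * 6.2854 = 2187.32

2187.32


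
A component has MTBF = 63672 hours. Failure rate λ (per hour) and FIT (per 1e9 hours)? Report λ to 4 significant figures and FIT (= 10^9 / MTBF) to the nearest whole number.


Formula: λ = 1 / MTBF; FIT = λ × 1e9 = 1e9 / MTBF
λ = 1 / 63672 ≈ 1.571e-05 failures/hour
FIT = 1e9 / 63672 ≈ 15705 failures per 1e9 hours (nearest whole number)

λ = 1.571e-05 /h, FIT = 15705


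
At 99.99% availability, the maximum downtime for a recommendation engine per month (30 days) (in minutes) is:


Formula: allowed downtime = period * (100 - SLA) / 100
Period (month (30 days)) = 43200 minutes
Unavailability fraction = (100 - 99.99) / 100
Allowed downtime = 43200 * (100 - 99.99) / 100
Allowed downtime = 4.32 minutes

4.32 minutes


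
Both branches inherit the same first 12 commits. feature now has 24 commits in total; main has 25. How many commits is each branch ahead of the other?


Common ancestor: commit #12
feature commits after divergence: 24 - 12 = 12
main commits after divergence: 25 - 12 = 13
feature is 12 commits ahead of main
main is 13 commits ahead of feature

feature ahead: 12, main ahead: 13


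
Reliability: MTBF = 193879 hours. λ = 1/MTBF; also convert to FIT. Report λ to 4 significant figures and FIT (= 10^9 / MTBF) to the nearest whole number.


Formula: λ = 1 / MTBF; FIT = λ × 1e9 = 1e9 / MTBF
λ = 1 / 193879 ≈ 5.158e-06 failures/hour
FIT = 1e9 / 193879 ≈ 5158 failures per 1e9 hours (nearest whole number)

λ = 5.158e-06 /h, FIT = 5158


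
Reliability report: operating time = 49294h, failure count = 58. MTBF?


Formula: MTBF = Total operating time / Number of failures
MTBF = 49294 / 58
MTBF = 849.9 hours

849.9 hours


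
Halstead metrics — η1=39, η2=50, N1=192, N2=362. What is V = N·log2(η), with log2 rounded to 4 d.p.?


Formula: V = N * log2(η), where N = N1 + N2 and η = η1 + η2
η = 39 + 50 = 89
N = 192 + 362 = 554
log2(89) ≈ 6.4757
V = 554 * 6.4757 = 3587.54

3587.54


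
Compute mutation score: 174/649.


Mutation score = killed / total * 100
Mutation score = 174 / 649 * 100
Mutation score = 26.81%

26.81%


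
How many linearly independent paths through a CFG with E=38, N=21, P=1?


Formula: V(G) = E - N + 2P
V(G) = 38 - 21 + 2*1
V(G) = 17 + 2
V(G) = 19

19


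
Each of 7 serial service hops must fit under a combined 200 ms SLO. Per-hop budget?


Formula: per_stage = total_budget / stages
per_stage = 200 / 7
per_stage = 28.57 ms

28.57 ms


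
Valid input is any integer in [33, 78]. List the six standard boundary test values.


Range: [33, 78]
Boundaries: just below min, min, min+1, max-1, max, just above max
Values: [32, 33, 34, 77, 78, 79]

[32, 33, 34, 77, 78, 79]


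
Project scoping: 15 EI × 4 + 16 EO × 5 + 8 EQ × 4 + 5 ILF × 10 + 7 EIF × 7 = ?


UFP = EI*4 + EO*5 + EQ*4 + ILF*10 + EIF*7
UFP = 15*4 + 16*5 + 8*4 + 5*10 + 7*7
UFP = 60 + 80 + 32 + 50 + 49
UFP = 271

271


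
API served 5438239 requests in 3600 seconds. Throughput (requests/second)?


Formula: throughput = requests / seconds
throughput = 5438239 / 3600
throughput = 1510.62 requests/second

1510.62 requests/second


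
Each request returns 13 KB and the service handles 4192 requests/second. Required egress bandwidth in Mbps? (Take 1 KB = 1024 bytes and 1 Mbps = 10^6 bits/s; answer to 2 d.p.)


Formula: Mbps = payload_bytes * RPS * 8 / 1e6
Payload per request = 13 KB = 13 * 1024 = 13312 bytes
Total bytes/sec = 13312 * 4192 = 55803904
Total bits/sec = 55803904 * 8 = 446431232
Mbps = 446431232 / 1e6 = 446.43

446.43 Mbps


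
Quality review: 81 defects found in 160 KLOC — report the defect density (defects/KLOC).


Defect density = defects / KLOC
Defect density = 81 / 160
Defect density = 0.506 defects/KLOC

0.506 defects/KLOC


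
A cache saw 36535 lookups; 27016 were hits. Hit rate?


Formula: hit rate = hits / (hits + misses) * 100
hit rate = 27016 / (27016 + 9519) * 100
hit rate = 27016 / 36535 * 100
hit rate = 73.95%

73.95%


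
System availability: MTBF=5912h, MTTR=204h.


Availability = MTBF / (MTBF + MTTR)
Availability = 5912 / (5912 + 204)
Availability = 5912 / 6116
Availability = 96.6645%

96.6645%


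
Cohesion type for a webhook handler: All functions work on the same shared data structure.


Reasoning: Functions share data
Type: Communicational cohesion

Communicational cohesion


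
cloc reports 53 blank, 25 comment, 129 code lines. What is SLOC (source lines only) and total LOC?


Total LOC = blank + comment + code
Total LOC = 53 + 25 + 129 = 207
SLOC (source only) = code = 129

Total LOC: 207, SLOC: 129


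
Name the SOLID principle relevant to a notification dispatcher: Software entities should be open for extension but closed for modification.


This describes the Open/Closed Principle (OCP)

Open/Closed Principle (OCP)


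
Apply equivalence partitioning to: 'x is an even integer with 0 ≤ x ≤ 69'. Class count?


Constraint: even integers in [0, 69]
Class 1: x < 0 — out-of-range invalid
Class 2: x in [0,69] but odd — wrong type invalid
Class 3: x in [0,69] and even — valid
Class 4: x > 69 — out-of-range invalid
Total equivalence classes: 4

4 equivalence classes


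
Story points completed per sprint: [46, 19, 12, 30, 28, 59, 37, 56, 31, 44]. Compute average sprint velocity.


Formula: Avg velocity = Total points / Number of sprints
Points: [46, 19, 12, 30, 28, 59, 37, 56, 31, 44]
Sum = 46 + 19 + 12 + 30 + 28 + 59 + 37 + 56 + 31 + 44 = 362
Avg velocity = 362 / 10 = 36.2 points/sprint

36.2 points/sprint


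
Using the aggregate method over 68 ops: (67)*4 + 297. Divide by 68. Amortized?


Formula: Amortized cost = Total cost / Operations
Total cost = (67 * 4) + (1 * 297)
Total cost = 268 + 297 = 565
Amortized = 565 / 68 = 8.3088

8.3088


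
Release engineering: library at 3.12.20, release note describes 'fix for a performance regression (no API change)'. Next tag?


Current: 3.12.20
Change category: 'fix for a performance regression (no API change)' → patch bump
SemVer rule: patch bump → increment PATCH (MAJOR and MINOR unchanged)
New: 3.12.21

3.12.21


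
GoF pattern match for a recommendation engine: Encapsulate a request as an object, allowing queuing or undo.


This matches the Command pattern

Command


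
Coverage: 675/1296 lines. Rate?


Coverage = covered / total * 100
Coverage = 675 / 1296 * 100
Coverage = 52.08%

52.08%


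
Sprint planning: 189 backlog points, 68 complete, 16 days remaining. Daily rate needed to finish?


Formula: Required rate = Remaining points / Days left
Remaining = 189 - 68 = 121 points
Required rate = 121 / 16 = 7.56 points/day

7.56 points/day


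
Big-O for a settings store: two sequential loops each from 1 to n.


Reasoning: sequential dominates: O(n) + O(n) = O(n)
Complexity: O(n)

O(n)


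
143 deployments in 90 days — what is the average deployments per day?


Formula: deployments per day = releases / days
= 143 / 90
= 1.589 deploys/day
(equivalently, 11.12 deploys/week)

1.589 deploys/day


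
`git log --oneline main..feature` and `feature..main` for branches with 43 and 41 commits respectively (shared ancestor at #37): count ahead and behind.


Common ancestor: commit #37
feature commits after divergence: 43 - 37 = 6
main commits after divergence: 41 - 37 = 4
feature is 6 commits ahead of main
main is 4 commits ahead of feature

feature ahead: 6, main ahead: 4


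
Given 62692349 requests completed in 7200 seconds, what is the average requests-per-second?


Formula: throughput = requests / seconds
throughput = 62692349 / 7200
throughput = 8707.27 requests/second

8707.27 requests/second


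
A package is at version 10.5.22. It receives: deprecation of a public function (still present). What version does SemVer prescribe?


Current: 10.5.22
Change category: 'deprecation of a public function (still present)' → minor bump
SemVer rule: minor bump → increment MINOR, reset PATCH to 0 (MAJOR unchanged)
New: 10.6.0

10.6.0


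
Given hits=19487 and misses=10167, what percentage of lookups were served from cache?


Formula: hit rate = hits / (hits + misses) * 100
hit rate = 19487 / (19487 + 10167) * 100
hit rate = 19487 / 29654 * 100
hit rate = 65.71%

65.71%


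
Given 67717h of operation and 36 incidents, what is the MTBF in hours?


Formula: MTBF = Total operating time / Number of failures
MTBF = 67717 / 36
MTBF = 1881.03 hours

1881.03 hours


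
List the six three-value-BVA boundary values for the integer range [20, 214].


Range: [20, 214]
Boundaries: just below min, min, min+1, max-1, max, just above max
Values: [19, 20, 21, 213, 214, 215]

[19, 20, 21, 213, 214, 215]


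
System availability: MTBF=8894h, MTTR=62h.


Availability = MTBF / (MTBF + MTTR)
Availability = 8894 / (8894 + 62)
Availability = 8894 / 8956
Availability = 99.3077%

99.3077%


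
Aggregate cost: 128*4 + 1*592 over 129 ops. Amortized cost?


Formula: Amortized cost = Total cost / Operations
Total cost = (128 * 4) + (1 * 592)
Total cost = 512 + 592 = 1104
Amortized = 1104 / 129 = 8.5581

8.5581


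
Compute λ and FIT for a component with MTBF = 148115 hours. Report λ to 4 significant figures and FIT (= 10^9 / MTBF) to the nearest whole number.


Formula: λ = 1 / MTBF; FIT = λ × 1e9 = 1e9 / MTBF
λ = 1 / 148115 ≈ 6.752e-06 failures/hour
FIT = 1e9 / 148115 ≈ 6752 failures per 1e9 hours (nearest whole number)

λ = 6.752e-06 /h, FIT = 6752


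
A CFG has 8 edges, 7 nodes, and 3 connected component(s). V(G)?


Formula: V(G) = E - N + 2P
V(G) = 8 - 7 + 2*3
V(G) = 1 + 6
V(G) = 7

7


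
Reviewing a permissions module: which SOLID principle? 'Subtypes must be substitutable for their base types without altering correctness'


This describes the Liskov Substitution Principle (LSP)

Liskov Substitution Principle (LSP)


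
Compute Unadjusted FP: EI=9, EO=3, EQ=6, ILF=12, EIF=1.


UFP = EI*4 + EO*5 + EQ*4 + ILF*10 + EIF*7
UFP = 9*4 + 3*5 + 6*4 + 12*10 + 1*7
UFP = 36 + 15 + 24 + 120 + 7
UFP = 202

202


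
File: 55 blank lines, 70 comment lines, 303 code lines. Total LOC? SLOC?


Total LOC = blank + comment + code
Total LOC = 55 + 70 + 303 = 428
SLOC (source only) = code = 303

Total LOC: 428, SLOC: 303


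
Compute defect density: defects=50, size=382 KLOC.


Defect density = defects / KLOC
Defect density = 50 / 382
Defect density = 0.131 defects/KLOC

0.131 defects/KLOC


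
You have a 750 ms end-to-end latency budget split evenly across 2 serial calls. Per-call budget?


Formula: per_stage = total_budget / stages
per_stage = 750 / 2
per_stage = 375.0 ms

375.0 ms


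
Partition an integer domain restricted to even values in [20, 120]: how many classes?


Constraint: even integers in [20, 120]
Class 1: x < 20 — out-of-range invalid
Class 2: x in [20,120] but odd — wrong type invalid
Class 3: x in [20,120] and even — valid
Class 4: x > 120 — out-of-range invalid
Total equivalence classes: 4

4 equivalence classes


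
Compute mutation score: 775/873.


Mutation score = killed / total * 100
Mutation score = 775 / 873 * 100
Mutation score = 88.77%

88.77%


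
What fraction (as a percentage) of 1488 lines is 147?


Coverage = covered / total * 100
Coverage = 147 / 1488 * 100
Coverage = 9.88%

9.88%


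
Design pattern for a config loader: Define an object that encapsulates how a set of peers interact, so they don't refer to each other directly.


This matches the Mediator pattern

Mediator


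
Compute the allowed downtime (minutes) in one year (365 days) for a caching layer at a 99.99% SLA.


Formula: allowed downtime = period * (100 - SLA) / 100
Period (year (365 days)) = 525600 minutes
Unavailability fraction = (100 - 99.99) / 100
Allowed downtime = 525600 * (100 - 99.99) / 100
Allowed downtime = 52.56 minutes

52.56 minutes


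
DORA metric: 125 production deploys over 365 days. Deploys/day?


Formula: deployments per day = releases / days
= 125 / 365
= 0.342 deploys/day
(equivalently, 2.4 deploys/week)

0.342 deploys/day


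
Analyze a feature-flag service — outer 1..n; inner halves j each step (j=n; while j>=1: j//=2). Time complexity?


Reasoning: n times log n
Complexity: O(n log n)

O(n log n)


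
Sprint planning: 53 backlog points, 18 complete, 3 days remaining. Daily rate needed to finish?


Formula: Required rate = Remaining points / Days left
Remaining = 53 - 18 = 35 points
Required rate = 35 / 3 = 11.67 points/day

11.67 points/day


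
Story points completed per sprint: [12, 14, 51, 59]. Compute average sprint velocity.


Formula: Avg velocity = Total points / Number of sprints
Points: [12, 14, 51, 59]
Sum = 12 + 14 + 51 + 59 = 136
Avg velocity = 136 / 4 = 34.0 points/sprint

34.0 points/sprint


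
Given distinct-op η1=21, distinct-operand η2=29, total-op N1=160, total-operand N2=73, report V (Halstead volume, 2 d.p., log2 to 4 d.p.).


Formula: V = N * log2(η), where N = N1 + N2 and η = η1 + η2
η = 21 + 29 = 50
N = 160 + 73 = 233
log2(50) ≈ 5.6439
V = 233 * 5.6439 = 1315.03

1315.03


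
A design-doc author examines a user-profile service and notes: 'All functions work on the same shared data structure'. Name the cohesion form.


Reasoning: Functions share data
Type: Communicational cohesion

Communicational cohesion


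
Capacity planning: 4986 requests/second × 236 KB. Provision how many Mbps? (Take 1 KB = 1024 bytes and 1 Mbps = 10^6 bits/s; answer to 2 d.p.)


Formula: Mbps = payload_bytes * RPS * 8 / 1e6
Payload per request = 236 KB = 236 * 1024 = 241664 bytes
Total bytes/sec = 241664 * 4986 = 1204936704
Total bits/sec = 1204936704 * 8 = 9639493632
Mbps = 9639493632 / 1e6 = 9639.49

9639.49 Mbps


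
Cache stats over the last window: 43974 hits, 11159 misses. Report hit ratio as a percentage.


Formula: hit rate = hits / (hits + misses) * 100
hit rate = 43974 / (43974 + 11159) * 100
hit rate = 43974 / 55133 * 100
hit rate = 79.76%

79.76%


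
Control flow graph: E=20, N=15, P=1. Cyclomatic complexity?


Formula: V(G) = E - N + 2P
V(G) = 20 - 15 + 2*1
V(G) = 5 + 2
V(G) = 7

7


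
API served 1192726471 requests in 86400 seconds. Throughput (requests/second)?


Formula: throughput = requests / seconds
throughput = 1192726471 / 86400
throughput = 13804.7 requests/second

13804.7 requests/second


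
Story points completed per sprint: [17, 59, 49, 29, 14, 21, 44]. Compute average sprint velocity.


Formula: Avg velocity = Total points / Number of sprints
Points: [17, 59, 49, 29, 14, 21, 44]
Sum = 17 + 59 + 49 + 29 + 14 + 21 + 44 = 233
Avg velocity = 233 / 7 = 33.29 points/sprint

33.29 points/sprint


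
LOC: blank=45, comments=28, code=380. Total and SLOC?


Total LOC = blank + comment + code
Total LOC = 45 + 28 + 380 = 453
SLOC (source only) = code = 380

Total LOC: 453, SLOC: 380


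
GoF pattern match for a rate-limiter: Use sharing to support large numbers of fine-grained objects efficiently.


This matches the Flyweight pattern

Flyweight


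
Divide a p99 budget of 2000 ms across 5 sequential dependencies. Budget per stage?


Formula: per_stage = total_budget / stages
per_stage = 2000 / 5
per_stage = 400.0 ms

400.0 ms


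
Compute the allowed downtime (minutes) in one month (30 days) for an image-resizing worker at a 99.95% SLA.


Formula: allowed downtime = period * (100 - SLA) / 100
Period (month (30 days)) = 43200 minutes
Unavailability fraction = (100 - 99.95) / 100
Allowed downtime = 43200 * (100 - 99.95) / 100
Allowed downtime = 21.6 minutes

21.6 minutes


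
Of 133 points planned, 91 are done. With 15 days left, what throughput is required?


Formula: Required rate = Remaining points / Days left
Remaining = 133 - 91 = 42 points
Required rate = 42 / 15 = 2.8 points/day

2.8 points/day


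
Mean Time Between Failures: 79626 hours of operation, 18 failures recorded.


Formula: MTBF = Total operating time / Number of failures
MTBF = 79626 / 18
MTBF = 4423.67 hours

4423.67 hours


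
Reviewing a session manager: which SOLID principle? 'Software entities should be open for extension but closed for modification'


This describes the Open/Closed Principle (OCP)

Open/Closed Principle (OCP)


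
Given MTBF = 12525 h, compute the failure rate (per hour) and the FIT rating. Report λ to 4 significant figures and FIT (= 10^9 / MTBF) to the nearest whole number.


Formula: λ = 1 / MTBF; FIT = λ × 1e9 = 1e9 / MTBF
λ = 1 / 12525 ≈ 7.984e-05 failures/hour
FIT = 1e9 / 12525 ≈ 79840 failures per 1e9 hours (nearest whole number)

λ = 7.984e-05 /h, FIT = 79840


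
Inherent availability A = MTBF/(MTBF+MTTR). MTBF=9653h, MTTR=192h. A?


Availability = MTBF / (MTBF + MTTR)
Availability = 9653 / (9653 + 192)
Availability = 9653 / 9845
Availability = 98.0498%

98.0498%


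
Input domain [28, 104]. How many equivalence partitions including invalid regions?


Valid range: [28, 104]
Class 1: x < 28 — invalid
Class 2: 28 ≤ x ≤ 104 — valid
Class 3: x > 104 — invalid
Total equivalence classes: 3

3 equivalence classes


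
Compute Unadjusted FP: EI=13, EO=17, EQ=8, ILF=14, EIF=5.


UFP = EI*4 + EO*5 + EQ*4 + ILF*10 + EIF*7
UFP = 13*4 + 17*5 + 8*4 + 14*10 + 5*7
UFP = 52 + 85 + 32 + 140 + 35
UFP = 344

344


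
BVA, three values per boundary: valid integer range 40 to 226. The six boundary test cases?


Range: [40, 226]
Boundaries: just below min, min, min+1, max-1, max, just above max
Values: [39, 40, 41, 225, 226, 227]

[39, 40, 41, 225, 226, 227]


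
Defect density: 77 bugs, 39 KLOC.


Defect density = defects / KLOC
Defect density = 77 / 39
Defect density = 1.974 defects/KLOC

1.974 defects/KLOC


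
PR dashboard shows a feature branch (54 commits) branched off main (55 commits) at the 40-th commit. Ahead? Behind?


Common ancestor: commit #40
feature commits after divergence: 54 - 40 = 14
main commits after divergence: 55 - 40 = 15
feature is 14 commits ahead of main
main is 15 commits ahead of feature

feature ahead: 14, main ahead: 15


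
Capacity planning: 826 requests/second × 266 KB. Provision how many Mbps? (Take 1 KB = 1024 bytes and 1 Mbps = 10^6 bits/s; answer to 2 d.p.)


Formula: Mbps = payload_bytes * RPS * 8 / 1e6
Payload per request = 266 KB = 266 * 1024 = 272384 bytes
Total bytes/sec = 272384 * 826 = 224989184
Total bits/sec = 224989184 * 8 = 1799913472
Mbps = 1799913472 / 1e6 = 1799.91

1799.91 Mbps


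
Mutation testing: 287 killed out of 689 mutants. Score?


Mutation score = killed / total * 100
Mutation score = 287 / 689 * 100
Mutation score = 41.65%

41.65%


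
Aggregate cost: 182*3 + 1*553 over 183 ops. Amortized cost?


Formula: Amortized cost = Total cost / Operations
Total cost = (182 * 3) + (1 * 553)
Total cost = 546 + 553 = 1099
Amortized = 1099 / 183 = 6.0055

6.0055


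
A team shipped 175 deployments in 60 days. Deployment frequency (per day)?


Formula: deployments per day = releases / days
= 175 / 60
= 2.917 deploys/day
(equivalently, 20.42 deploys/week)

2.917 deploys/day


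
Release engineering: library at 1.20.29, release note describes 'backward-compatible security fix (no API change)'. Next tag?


Current: 1.20.29
Change category: 'backward-compatible security fix (no API change)' → patch bump
SemVer rule: patch bump → increment PATCH (MAJOR and MINOR unchanged)
New: 1.20.30

1.20.30


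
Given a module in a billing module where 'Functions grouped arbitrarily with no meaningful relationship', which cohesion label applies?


Reasoning: Worst: random grouping
Type: Coincidental cohesion

Coincidental cohesion


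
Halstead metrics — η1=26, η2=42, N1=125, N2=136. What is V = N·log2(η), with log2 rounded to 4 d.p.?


Formula: V = N * log2(η), where N = N1 + N2 and η = η1 + η2
η = 26 + 42 = 68
N = 125 + 136 = 261
log2(68) ≈ 6.0875
V = 261 * 6.0875 = 1588.84

1588.84


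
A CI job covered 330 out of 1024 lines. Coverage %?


Coverage = covered / total * 100
Coverage = 330 / 1024 * 100
Coverage = 32.23%

32.23%


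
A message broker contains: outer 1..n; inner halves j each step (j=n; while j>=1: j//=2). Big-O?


Reasoning: n times log n
Complexity: O(n log n)

O(n log n)


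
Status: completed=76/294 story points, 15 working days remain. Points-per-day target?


Formula: Required rate = Remaining points / Days left
Remaining = 294 - 76 = 218 points
Required rate = 218 / 15 = 14.53 points/day

14.53 points/day


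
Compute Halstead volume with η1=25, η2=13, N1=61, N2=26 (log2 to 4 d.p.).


Formula: V = N * log2(η), where N = N1 + N2 and η = η1 + η2
η = 25 + 13 = 38
N = 61 + 26 = 87
log2(38) ≈ 5.2479
V = 87 * 5.2479 = 456.57

456.57


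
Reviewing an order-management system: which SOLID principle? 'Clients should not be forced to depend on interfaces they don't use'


This describes the Interface Segregation Principle (ISP)

Interface Segregation Principle (ISP)


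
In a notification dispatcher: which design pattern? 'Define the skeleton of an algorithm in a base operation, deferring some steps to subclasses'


This matches the Template Method pattern

Template Method


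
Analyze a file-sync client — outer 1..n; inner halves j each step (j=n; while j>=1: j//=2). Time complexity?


Reasoning: n times log n
Complexity: O(n log n)

O(n log n)


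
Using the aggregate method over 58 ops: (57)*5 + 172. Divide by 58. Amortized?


Formula: Amortized cost = Total cost / Operations
Total cost = (57 * 5) + (1 * 172)
Total cost = 285 + 172 = 457
Amortized = 457 / 58 = 7.8793

7.8793


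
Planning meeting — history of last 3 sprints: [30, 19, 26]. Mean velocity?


Formula: Avg velocity = Total points / Number of sprints
Points: [30, 19, 26]
Sum = 30 + 19 + 26 = 75
Avg velocity = 75 / 3 = 25.0 points/sprint

25.0 points/sprint


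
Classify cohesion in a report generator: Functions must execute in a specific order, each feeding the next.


Reasoning: Output of one is input to next
Type: Sequential cohesion

Sequential cohesion


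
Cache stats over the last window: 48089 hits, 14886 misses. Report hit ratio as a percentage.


Formula: hit rate = hits / (hits + misses) * 100
hit rate = 48089 / (48089 + 14886) * 100
hit rate = 48089 / 62975 * 100
hit rate = 76.36%

76.36%


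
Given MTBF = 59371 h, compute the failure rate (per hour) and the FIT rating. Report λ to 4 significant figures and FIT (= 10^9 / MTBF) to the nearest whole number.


Formula: λ = 1 / MTBF; FIT = λ × 1e9 = 1e9 / MTBF
λ = 1 / 59371 ≈ 1.684e-05 failures/hour
FIT = 1e9 / 59371 ≈ 16843 failures per 1e9 hours (nearest whole number)

λ = 1.684e-05 /h, FIT = 16843


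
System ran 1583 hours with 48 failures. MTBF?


Formula: MTBF = Total operating time / Number of failures
MTBF = 1583 / 48
MTBF = 32.98 hours

32.98 hours


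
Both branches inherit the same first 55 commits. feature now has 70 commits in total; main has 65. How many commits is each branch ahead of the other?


Common ancestor: commit #55
feature commits after divergence: 70 - 55 = 15
main commits after divergence: 65 - 55 = 10
feature is 15 commits ahead of main
main is 10 commits ahead of feature

feature ahead: 15, main ahead: 10


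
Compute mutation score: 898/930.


Mutation score = killed / total * 100
Mutation score = 898 / 930 * 100
Mutation score = 96.56%

96.56%


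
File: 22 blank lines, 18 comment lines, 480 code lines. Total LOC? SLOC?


Total LOC = blank + comment + code
Total LOC = 22 + 18 + 480 = 520
SLOC (source only) = code = 480

Total LOC: 520, SLOC: 480


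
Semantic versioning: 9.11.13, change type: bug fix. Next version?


Current: 9.11.13
Change category: 'bug fix' → patch bump
SemVer rule: patch bump → increment PATCH (MAJOR and MINOR unchanged)
New: 9.11.14

9.11.14


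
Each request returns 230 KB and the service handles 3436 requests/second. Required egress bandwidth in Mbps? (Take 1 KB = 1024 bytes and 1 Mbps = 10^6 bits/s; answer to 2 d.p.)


Formula: Mbps = payload_bytes * RPS * 8 / 1e6
Payload per request = 230 KB = 230 * 1024 = 235520 bytes
Total bytes/sec = 235520 * 3436 = 809246720
Total bits/sec = 809246720 * 8 = 6473973760
Mbps = 6473973760 / 1e6 = 6473.97

6473.97 Mbps


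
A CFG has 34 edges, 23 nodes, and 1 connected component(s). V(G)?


Formula: V(G) = E - N + 2P
V(G) = 34 - 23 + 2*1
V(G) = 11 + 2
V(G) = 13

13


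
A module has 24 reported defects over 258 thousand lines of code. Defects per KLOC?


Defect density = defects / KLOC
Defect density = 24 / 258
Defect density = 0.093 defects/KLOC

0.093 defects/KLOC


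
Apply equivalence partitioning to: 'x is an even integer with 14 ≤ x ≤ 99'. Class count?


Constraint: even integers in [14, 99]
Class 1: x < 14 — out-of-range invalid
Class 2: x in [14,99] but odd — wrong type invalid
Class 3: x in [14,99] and even — valid
Class 4: x > 99 — out-of-range invalid
Total equivalence classes: 4

4 equivalence classes


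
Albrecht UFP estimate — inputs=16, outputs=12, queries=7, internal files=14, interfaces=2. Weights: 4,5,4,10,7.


UFP = EI*4 + EO*5 + EQ*4 + ILF*10 + EIF*7
UFP = 16*4 + 12*5 + 7*4 + 14*10 + 2*7
UFP = 64 + 60 + 28 + 140 + 14
UFP = 306

306


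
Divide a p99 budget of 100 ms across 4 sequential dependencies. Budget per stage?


Formula: per_stage = total_budget / stages
per_stage = 100 / 4
per_stage = 25.0 ms

25.0 ms


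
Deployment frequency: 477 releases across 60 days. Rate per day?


Formula: deployments per day = releases / days
= 477 / 60
= 7.95 deploys/day
(equivalently, 55.65 deploys/week)

7.95 deploys/day


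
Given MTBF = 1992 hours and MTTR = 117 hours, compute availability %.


Availability = MTBF / (MTBF + MTTR)
Availability = 1992 / (1992 + 117)
Availability = 1992 / 2109
Availability = 94.4523%

94.4523%


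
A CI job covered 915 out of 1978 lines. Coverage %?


Coverage = covered / total * 100
Coverage = 915 / 1978 * 100
Coverage = 46.26%

46.26%


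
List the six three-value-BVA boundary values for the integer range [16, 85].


Range: [16, 85]
Boundaries: just below min, min, min+1, max-1, max, just above max
Values: [15, 16, 17, 84, 85, 86]

[15, 16, 17, 84, 85, 86]


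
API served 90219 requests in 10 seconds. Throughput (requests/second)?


Formula: throughput = requests / seconds
throughput = 90219 / 10
throughput = 9021.9 requests/second

9021.9 requests/second


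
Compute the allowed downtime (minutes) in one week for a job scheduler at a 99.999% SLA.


Formula: allowed downtime = period * (100 - SLA) / 100
Period (week) = 10080 minutes
Unavailability fraction = (100 - 99.999) / 100
Allowed downtime = 10080 * (100 - 99.999) / 100
Allowed downtime = 0.1008 minutes

0.1008 minutes


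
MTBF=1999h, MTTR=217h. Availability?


Availability = MTBF / (MTBF + MTTR)
Availability = 1999 / (1999 + 217)
Availability = 1999 / 2216
Availability = 90.2076%

90.2076%


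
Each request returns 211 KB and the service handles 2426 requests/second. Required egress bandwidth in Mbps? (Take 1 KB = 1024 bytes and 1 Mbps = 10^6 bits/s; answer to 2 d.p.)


Formula: Mbps = payload_bytes * RPS * 8 / 1e6
Payload per request = 211 KB = 211 * 1024 = 216064 bytes
Total bytes/sec = 216064 * 2426 = 524171264
Total bits/sec = 524171264 * 8 = 4193370112
Mbps = 4193370112 / 1e6 = 4193.37

4193.37 Mbps


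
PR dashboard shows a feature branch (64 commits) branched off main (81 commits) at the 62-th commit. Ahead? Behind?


Common ancestor: commit #62
feature commits after divergence: 64 - 62 = 2
main commits after divergence: 81 - 62 = 19
feature is 2 commits ahead of main
main is 19 commits ahead of feature

feature ahead: 2, main ahead: 19


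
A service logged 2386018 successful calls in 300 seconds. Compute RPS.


Formula: throughput = requests / seconds
throughput = 2386018 / 300
throughput = 7953.39 requests/second

7953.39 requests/second


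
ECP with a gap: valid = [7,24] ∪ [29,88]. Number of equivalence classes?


Valid ranges: [7,24] and [29,88]
Class 1: x < 7 — invalid
Class 2: 7 ≤ x ≤ 24 — valid
Class 3: 24 < x < 29 — invalid (gap between ranges)
Class 4: 29 ≤ x ≤ 88 — valid
Class 5: x > 88 — invalid
Total equivalence classes: 5

5 equivalence classes


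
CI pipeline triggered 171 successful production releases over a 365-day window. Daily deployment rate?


Formula: deployments per day = releases / days
= 171 / 365
= 0.468 deploys/day
(equivalently, 3.28 deploys/week)

0.468 deploys/day


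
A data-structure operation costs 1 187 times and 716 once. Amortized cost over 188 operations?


Formula: Amortized cost = Total cost / Operations
Total cost = (187 * 1) + (1 * 716)
Total cost = 187 + 716 = 903
Amortized = 903 / 188 = 4.8032

4.8032


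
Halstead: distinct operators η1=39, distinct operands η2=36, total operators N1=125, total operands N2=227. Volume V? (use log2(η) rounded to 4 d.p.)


Formula: V = N * log2(η), where N = N1 + N2 and η = η1 + η2
η = 39 + 36 = 75
N = 125 + 227 = 352
log2(75) ≈ 6.2288
V = 352 * 6.2288 = 2192.54

2192.54


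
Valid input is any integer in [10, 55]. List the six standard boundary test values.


Range: [10, 55]
Boundaries: just below min, min, min+1, max-1, max, just above max
Values: [9, 10, 11, 54, 55, 56]

[9, 10, 11, 54, 55, 56]


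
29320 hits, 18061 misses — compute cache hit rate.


Formula: hit rate = hits / (hits + misses) * 100
hit rate = 29320 / (29320 + 18061) * 100
hit rate = 29320 / 47381 * 100
hit rate = 61.88%

61.88%


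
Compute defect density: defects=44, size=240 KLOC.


Defect density = defects / KLOC
Defect density = 44 / 240
Defect density = 0.183 defects/KLOC

0.183 defects/KLOC


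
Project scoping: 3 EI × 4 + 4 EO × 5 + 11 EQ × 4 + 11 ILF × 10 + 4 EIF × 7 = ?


UFP = EI*4 + EO*5 + EQ*4 + ILF*10 + EIF*7
UFP = 3*4 + 4*5 + 11*4 + 11*10 + 4*7
UFP = 12 + 20 + 44 + 110 + 28
UFP = 214

214


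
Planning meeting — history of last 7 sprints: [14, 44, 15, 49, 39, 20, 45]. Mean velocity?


Formula: Avg velocity = Total points / Number of sprints
Points: [14, 44, 15, 49, 39, 20, 45]
Sum = 14 + 44 + 15 + 49 + 39 + 20 + 45 = 226
Avg velocity = 226 / 7 = 32.29 points/sprint

32.29 points/sprint


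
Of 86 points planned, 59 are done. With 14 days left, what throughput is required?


Formula: Required rate = Remaining points / Days left
Remaining = 86 - 59 = 27 points
Required rate = 27 / 14 = 1.93 points/day

1.93 points/day


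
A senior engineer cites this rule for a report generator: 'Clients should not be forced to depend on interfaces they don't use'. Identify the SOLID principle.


This describes the Interface Segregation Principle (ISP)

Interface Segregation Principle (ISP)


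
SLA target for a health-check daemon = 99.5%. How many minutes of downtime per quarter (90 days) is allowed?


Formula: allowed downtime = period * (100 - SLA) / 100
Period (quarter (90 days)) = 129600 minutes
Unavailability fraction = (100 - 99.5) / 100
Allowed downtime = 129600 * (100 - 99.5) / 100
Allowed downtime = 648.0 minutes

648.0 minutes


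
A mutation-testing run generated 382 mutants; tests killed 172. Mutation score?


Mutation score = killed / total * 100
Mutation score = 172 / 382 * 100
Mutation score = 45.03%

45.03%


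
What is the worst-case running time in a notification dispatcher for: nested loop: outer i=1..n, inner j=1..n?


Reasoning: n iterations times n iterations
Complexity: O(n^2)

O(n^2)


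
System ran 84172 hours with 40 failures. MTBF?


Formula: MTBF = Total operating time / Number of failures
MTBF = 84172 / 40
MTBF = 2104.3 hours

2104.3 hours


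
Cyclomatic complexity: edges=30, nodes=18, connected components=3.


Formula: V(G) = E - N + 2P
V(G) = 30 - 18 + 2*3
V(G) = 12 + 6
V(G) = 18

18


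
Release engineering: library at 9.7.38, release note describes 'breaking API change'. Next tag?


Current: 9.7.38
Change category: 'breaking API change' → major bump
SemVer rule: major bump → increment MAJOR, reset MINOR and PATCH to 0
New: 10.0.0

10.0.0


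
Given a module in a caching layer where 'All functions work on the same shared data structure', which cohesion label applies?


Reasoning: Functions share data
Type: Communicational cohesion

Communicational cohesion


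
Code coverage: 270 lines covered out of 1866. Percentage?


Coverage = covered / total * 100
Coverage = 270 / 1866 * 100
Coverage = 14.47%

14.47%


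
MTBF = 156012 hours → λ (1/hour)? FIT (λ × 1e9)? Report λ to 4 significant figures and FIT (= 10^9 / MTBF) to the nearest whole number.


Formula: λ = 1 / MTBF; FIT = λ × 1e9 = 1e9 / MTBF
λ = 1 / 156012 ≈ 6.410e-06 failures/hour
FIT = 1e9 / 156012 ≈ 6410 failures per 1e9 hours (nearest whole number)

λ = 6.410e-06 /h, FIT = 6410


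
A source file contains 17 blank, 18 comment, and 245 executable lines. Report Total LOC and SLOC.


Total LOC = blank + comment + code
Total LOC = 17 + 18 + 245 = 280
SLOC (source only) = code = 245

Total LOC: 280, SLOC: 245


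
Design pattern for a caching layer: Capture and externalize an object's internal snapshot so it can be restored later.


This matches the Memento pattern

Memento


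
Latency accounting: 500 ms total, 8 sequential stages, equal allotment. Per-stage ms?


Formula: per_stage = total_budget / stages
per_stage = 500 / 8
per_stage = 62.5 ms

62.5 ms


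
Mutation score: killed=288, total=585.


Mutation score = killed / total * 100
Mutation score = 288 / 585 * 100
Mutation score = 49.23%

49.23%
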